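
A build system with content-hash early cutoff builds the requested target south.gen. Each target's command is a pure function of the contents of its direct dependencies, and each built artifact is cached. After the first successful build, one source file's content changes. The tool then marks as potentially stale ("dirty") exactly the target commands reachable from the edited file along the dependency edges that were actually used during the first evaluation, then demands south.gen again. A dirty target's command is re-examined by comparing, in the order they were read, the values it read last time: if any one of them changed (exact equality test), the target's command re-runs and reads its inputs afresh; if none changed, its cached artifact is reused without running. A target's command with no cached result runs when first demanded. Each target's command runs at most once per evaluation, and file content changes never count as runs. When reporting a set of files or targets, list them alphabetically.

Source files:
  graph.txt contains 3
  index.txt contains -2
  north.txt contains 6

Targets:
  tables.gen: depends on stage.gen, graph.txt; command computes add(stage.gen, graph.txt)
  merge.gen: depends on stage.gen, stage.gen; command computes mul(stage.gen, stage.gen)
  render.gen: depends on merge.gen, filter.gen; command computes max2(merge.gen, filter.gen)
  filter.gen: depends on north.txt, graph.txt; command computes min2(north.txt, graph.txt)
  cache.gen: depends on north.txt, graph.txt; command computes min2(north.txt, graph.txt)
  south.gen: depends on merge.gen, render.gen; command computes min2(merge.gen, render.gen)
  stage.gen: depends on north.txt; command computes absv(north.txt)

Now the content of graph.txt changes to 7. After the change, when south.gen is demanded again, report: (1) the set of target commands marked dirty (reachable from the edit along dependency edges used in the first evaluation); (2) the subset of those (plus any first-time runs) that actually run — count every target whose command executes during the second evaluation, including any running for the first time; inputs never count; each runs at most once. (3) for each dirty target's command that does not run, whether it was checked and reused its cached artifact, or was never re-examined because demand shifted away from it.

First evaluation (everything demanded from the output):
  filter.gen = min2(6, 3) = 3
  stage.gen = absv(6) = 6
  merge.gen = mul(6, 6) = 36
  render.gen = max2(36, 3) = 36
  south.gen = min2(36, 36) = 36

Propagation after the edit:
  filter.gen: runs — graph.txt 3->7; result 6.
  render.gen: runs — filter.gen 3->6; result 36 (same value as before).
  south.gen: checked — values it read are unchanged (merge.gen unchanged, render.gen unchanged); reused cached 36 without running.

Key observation: the change is absorbed at render.gen — it re-runs but produces the same value, and the output's value is unchanged.

Marked dirty: filter.gen, render.gen, south.gen.
Target commands that run: filter.gen, render.gen — 2 in total.
Checked but reused from cache: south.gen.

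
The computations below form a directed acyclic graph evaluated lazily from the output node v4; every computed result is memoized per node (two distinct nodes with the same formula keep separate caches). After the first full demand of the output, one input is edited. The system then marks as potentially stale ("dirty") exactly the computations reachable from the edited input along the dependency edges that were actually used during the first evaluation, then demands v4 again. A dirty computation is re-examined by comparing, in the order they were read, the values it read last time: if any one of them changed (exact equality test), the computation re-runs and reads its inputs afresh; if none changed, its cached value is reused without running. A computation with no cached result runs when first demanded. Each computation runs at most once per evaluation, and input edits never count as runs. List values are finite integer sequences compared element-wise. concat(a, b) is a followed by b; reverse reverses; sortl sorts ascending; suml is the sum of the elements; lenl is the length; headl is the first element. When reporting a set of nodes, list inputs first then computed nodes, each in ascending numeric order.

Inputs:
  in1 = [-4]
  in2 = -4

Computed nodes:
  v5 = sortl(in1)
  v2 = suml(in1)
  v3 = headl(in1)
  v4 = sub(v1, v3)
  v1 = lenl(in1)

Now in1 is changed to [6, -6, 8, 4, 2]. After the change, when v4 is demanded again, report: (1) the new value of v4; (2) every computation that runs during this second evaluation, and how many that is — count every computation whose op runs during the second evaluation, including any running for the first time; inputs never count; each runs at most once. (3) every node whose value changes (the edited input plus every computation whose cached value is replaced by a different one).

Demanding v4 again yields -1.
3 computations run: v1, v3, v4.
The nodes whose values change: in1, v1, v3, v4.

First demand of the output computes:
  v1 = lenl([-4]) = 1
  v3 = headl([-4]) = -4
  v4 = sub(1, -4) = 5

After the edit, cleaning proceeds:
  v1: a read changed (in1 [-4]->[6, -6, 8, 4, 2]) — executes, giving 5.
  v3: a read changed (in1 [-4]->[6, -6, 8, 4, 2]) — executes, giving 6.
  v4: a read changed (v1 1->5; v3 -4->6) — executes, giving -1.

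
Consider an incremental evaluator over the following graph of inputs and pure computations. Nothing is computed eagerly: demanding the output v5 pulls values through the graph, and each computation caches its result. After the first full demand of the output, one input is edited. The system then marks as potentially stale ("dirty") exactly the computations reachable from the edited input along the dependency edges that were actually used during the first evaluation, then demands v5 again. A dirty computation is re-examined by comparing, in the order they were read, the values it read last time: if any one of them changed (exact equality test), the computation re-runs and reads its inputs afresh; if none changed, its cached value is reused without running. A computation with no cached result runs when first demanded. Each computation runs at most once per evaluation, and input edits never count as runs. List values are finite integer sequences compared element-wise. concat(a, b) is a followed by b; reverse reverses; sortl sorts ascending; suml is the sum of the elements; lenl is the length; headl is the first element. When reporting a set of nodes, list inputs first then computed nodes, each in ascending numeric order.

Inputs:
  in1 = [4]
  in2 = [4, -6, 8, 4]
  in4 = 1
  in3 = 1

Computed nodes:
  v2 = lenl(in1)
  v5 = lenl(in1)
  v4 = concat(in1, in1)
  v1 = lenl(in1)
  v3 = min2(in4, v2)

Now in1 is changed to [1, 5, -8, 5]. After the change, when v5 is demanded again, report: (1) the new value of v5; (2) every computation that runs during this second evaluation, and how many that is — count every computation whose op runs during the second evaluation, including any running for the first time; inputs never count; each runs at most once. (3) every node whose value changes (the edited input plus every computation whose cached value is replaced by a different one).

v5 now evaluates to 4.
Run set: v5 (1 run).
Changed values: in1, v5.

Initial pass — values computed on the first demand:
  v5 = lenl([4]) = 1

Second demand — change propagation:
  v5: re-runs because in1 [4]->[1, 5, -8, 5]; new result 4.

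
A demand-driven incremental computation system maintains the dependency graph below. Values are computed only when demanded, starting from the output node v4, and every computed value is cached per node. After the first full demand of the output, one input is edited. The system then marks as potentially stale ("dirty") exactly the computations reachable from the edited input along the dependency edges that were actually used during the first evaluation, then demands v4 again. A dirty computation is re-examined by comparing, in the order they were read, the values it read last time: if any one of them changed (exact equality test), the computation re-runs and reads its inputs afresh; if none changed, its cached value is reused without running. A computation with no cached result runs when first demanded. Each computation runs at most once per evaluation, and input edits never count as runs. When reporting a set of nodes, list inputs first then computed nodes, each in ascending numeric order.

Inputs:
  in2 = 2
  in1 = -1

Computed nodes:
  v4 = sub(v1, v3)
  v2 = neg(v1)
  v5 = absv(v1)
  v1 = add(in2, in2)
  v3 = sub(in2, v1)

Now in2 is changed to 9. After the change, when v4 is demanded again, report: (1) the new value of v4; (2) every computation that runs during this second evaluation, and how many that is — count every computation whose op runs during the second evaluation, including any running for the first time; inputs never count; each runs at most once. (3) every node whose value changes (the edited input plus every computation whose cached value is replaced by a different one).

New value of v4: 27.
Computations that run: v1, v3, v4 — 3 in total.
Values that change: in2, v1, v3, v4.

First evaluation (everything demanded from the output):
  v1 = add(2, 2) = 4
  v3 = sub(2, 4) = -2
  v4 = sub(4, -2) = 6

Propagation after the edit:
  v1: runs — in2 2->9; in2 2->9; result 18.
  v3: runs — in2 2->9; v1 4->18; result -9.
  v4: runs — v1 4->18; v3 -2->-9; result 27.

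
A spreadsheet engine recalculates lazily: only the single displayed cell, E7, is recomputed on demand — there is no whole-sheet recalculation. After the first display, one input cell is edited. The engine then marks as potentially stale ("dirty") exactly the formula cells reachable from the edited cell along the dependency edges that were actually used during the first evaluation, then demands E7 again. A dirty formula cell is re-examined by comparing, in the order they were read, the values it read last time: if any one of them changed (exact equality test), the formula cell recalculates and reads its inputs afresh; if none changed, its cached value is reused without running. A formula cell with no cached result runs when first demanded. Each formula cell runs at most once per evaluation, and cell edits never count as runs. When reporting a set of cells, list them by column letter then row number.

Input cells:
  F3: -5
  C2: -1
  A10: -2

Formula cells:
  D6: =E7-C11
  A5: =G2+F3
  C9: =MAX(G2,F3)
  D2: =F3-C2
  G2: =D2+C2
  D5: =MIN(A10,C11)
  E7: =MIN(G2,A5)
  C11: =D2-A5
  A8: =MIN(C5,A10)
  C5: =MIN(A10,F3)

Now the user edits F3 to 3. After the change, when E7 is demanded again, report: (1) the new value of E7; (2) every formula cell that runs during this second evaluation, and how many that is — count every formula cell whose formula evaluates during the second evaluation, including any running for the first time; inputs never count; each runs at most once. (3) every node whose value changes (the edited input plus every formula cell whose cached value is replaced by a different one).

First evaluation (everything demanded from the output):
  D2 = -5 - -1 = -4
  G2 = -4 + -1 = -5
  A5 = -5 + -5 = -10
  E7 = MIN(-5, -10) = -10

Propagation after the edit:
  D2: runs — F3 -5->3; result 4.
  G2: runs — D2 -4->4; result 3.
  A5: runs — G2 -5->3; F3 -5->3; result 6.
  E7: runs — G2 -5->3; A5 -10->6; result 3.

New value of E7: 3.
Formula cells that run: A5, D2, E7, G2 — 4 in total.
Values that change: A5, D2, E7, F3, G2.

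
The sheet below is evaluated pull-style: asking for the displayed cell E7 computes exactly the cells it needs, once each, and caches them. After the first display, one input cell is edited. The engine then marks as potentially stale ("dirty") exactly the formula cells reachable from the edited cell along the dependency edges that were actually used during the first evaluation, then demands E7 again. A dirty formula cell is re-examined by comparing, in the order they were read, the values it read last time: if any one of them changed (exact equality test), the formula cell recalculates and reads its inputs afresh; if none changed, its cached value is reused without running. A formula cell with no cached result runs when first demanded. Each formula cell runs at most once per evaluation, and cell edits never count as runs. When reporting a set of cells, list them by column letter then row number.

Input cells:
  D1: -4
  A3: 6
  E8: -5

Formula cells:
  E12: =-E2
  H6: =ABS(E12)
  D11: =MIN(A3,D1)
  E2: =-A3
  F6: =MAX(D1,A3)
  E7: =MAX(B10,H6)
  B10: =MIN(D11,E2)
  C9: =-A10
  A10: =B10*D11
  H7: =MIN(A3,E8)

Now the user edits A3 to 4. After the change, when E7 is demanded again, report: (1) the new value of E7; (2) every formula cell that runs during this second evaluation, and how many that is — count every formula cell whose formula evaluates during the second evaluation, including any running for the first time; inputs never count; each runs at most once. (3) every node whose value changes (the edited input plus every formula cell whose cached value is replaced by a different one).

First demand of the output computes:
  D11 = MIN(6, -4) = -4
  E2 = -(6) = -6
  B10 = MIN(-4, -6) = -6
  E12 = -(-6) = 6
  H6 = ABS(6) = 6
  E7 = MAX(-6, 6) = 6

After the edit, cleaning proceeds:
  D11: a read changed (A3 6->4) — executes, giving -4 — identical to its old value.
  E2: a read changed (A3 6->4) — executes, giving -4.
  B10: a read changed (E2 -6->-4) — executes, giving -4.
  E12: a read changed (E2 -6->-4) — executes, giving 4.
  H6: a read changed (E12 6->4) — executes, giving 4.
  E7: a read changed (B10 -6->-4; H6 6->4) — executes, giving 4.

Demanding E7 again yields 4.
6 formula cells run: B10, D11, E2, E7, E12, H6.
The nodes whose values change: A3, B10, E2, E7, E12, H6.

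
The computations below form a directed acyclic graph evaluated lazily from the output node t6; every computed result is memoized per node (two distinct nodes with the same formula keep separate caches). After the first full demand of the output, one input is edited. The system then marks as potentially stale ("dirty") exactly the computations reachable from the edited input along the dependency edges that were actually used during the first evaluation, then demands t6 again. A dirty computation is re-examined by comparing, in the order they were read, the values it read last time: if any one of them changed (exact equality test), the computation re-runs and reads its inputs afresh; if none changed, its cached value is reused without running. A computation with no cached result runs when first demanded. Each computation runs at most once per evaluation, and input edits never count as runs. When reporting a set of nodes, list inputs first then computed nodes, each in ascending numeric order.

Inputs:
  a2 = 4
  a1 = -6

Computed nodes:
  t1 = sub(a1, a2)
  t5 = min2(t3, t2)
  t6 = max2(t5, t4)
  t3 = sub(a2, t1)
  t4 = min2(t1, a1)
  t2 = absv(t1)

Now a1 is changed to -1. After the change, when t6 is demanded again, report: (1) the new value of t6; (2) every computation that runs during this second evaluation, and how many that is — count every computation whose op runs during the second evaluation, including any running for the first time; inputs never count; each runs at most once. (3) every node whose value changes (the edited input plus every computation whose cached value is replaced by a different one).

First demand of the output computes:
  t1 = sub(-6, 4) = -10
  t2 = absv(-10) = 10
  t3 = sub(4, -10) = 14
  t4 = min2(-10, -6) = -10
  t5 = min2(14, 10) = 10
  t6 = max2(10, -10) = 10

After the edit, cleaning proceeds:
  t1: a read changed (a1 -6->-1) — executes, giving -5.
  t2: a read changed (t1 -10->-5) — executes, giving 5.
  t3: a read changed (t1 -10->-5) — executes, giving 9.
  t4: a read changed (t1 -10->-5; a1 -6->-1) — executes, giving -5.
  t5: a read changed (t3 14->9; t2 10->5) — executes, giving 5.
  t6: a read changed (t5 10->5; t4 -10->-5) — executes, giving 5.

Demanding t6 again yields 5.
6 computations run: t1, t2, t3, t4, t5, t6.
The nodes whose values change: a1, t1, t2, t3, t4, t5, t6.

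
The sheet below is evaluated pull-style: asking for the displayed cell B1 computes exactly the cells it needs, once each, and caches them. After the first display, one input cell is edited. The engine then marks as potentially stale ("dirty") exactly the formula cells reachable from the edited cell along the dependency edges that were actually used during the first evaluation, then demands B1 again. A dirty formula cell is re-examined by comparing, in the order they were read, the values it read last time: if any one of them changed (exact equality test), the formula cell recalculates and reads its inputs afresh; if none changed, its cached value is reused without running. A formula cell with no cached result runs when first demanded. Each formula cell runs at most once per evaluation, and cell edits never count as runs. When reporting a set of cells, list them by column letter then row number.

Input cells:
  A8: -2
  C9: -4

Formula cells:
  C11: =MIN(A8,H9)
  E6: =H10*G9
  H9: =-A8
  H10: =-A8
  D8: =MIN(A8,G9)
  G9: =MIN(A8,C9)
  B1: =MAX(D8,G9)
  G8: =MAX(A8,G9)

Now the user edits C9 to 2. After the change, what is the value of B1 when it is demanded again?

Demanding B1 again yields -2.

First demand of the output computes:
  G9 = MIN(-2, -4) = -4
  D8 = MIN(-2, -4) = -4
  B1 = MAX(-4, -4) = -4

After the edit, cleaning proceeds:
  G9: a read changed (C9 -4->2) — executes, giving -2.
  D8: a read changed (G9 -4->-2) — executes, giving -2.
  B1: a read changed (D8 -4->-2; G9 -4->-2) — executes, giving -2.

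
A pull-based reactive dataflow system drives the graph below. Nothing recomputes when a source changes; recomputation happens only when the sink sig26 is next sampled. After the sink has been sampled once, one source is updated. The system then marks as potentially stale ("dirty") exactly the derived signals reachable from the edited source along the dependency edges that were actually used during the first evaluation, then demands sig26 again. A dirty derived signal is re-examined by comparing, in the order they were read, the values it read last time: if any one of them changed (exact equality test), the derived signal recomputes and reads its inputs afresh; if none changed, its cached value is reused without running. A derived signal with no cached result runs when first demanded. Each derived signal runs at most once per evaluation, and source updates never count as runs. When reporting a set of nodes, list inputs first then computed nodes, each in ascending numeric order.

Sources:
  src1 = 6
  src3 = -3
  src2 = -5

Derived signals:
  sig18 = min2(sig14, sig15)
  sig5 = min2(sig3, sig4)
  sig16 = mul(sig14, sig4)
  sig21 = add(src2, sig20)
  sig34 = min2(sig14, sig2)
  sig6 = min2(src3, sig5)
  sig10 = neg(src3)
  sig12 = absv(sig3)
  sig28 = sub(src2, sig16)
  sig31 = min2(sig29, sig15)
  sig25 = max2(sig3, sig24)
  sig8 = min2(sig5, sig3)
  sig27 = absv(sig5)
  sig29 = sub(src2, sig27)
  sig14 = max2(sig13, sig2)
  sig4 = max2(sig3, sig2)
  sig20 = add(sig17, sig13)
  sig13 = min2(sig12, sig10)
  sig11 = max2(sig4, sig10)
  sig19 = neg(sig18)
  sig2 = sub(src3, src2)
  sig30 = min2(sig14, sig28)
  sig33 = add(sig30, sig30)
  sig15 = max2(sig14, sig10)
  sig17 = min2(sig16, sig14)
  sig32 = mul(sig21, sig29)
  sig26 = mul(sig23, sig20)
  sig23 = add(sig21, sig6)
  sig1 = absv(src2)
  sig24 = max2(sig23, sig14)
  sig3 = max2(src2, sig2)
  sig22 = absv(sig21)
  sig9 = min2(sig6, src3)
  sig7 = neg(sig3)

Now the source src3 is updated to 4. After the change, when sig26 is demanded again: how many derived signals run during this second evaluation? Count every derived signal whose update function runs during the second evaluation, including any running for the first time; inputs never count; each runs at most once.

First evaluation (everything demanded from the output):
  sig2 = sub(-3, -5) = 2
  sig3 = max2(-5, 2) = 2
  sig4 = max2(2, 2) = 2
  sig5 = min2(2, 2) = 2
  sig6 = min2(-3, 2) = -3
  sig10 = neg(-3) = 3
  sig12 = absv(2) = 2
  sig13 = min2(2, 3) = 2
  sig14 = max2(2, 2) = 2
  sig16 = mul(2, 2) = 4
  sig17 = min2(4, 2) = 2
  sig20 = add(2, 2) = 4
  sig21 = add(-5, 4) = -1
  sig23 = add(-1, -3) = -4
  sig26 = mul(-4, 4) = -16

Propagation after the edit:
  sig2: runs — src3 -3->4; result 9.
  sig3: runs — sig2 2->9; result 9.
  sig4: runs — sig3 2->9; sig2 2->9; result 9.
  sig5: runs — sig3 2->9; sig4 2->9; result 9.
  sig6: runs — src3 -3->4; sig5 2->9; result 4.
  sig10: runs — src3 -3->4; result -4.
  sig12: runs — sig3 2->9; result 9.
  sig13: runs — sig12 2->9; sig10 3->-4; result -4.
  sig14: runs — sig13 2->-4; sig2 2->9; result 9.
  sig16: runs — sig14 2->9; sig4 2->9; result 81.
  sig17: runs — sig16 4->81; sig14 2->9; result 9.
  sig20: runs — sig17 2->9; sig13 2->-4; result 5.
  sig21: runs — sig20 4->5; result 0.
  sig23: runs — sig21 -1->0; sig6 -3->4; result 4.
  sig26: runs — sig23 -4->4; sig20 4->5; result 20.

Derived signals that run: sig2, sig3, sig4, sig5, sig6, sig10, sig12, sig13, sig14, sig16, sig17, sig20, sig21, sig23, sig26 — 15 in total.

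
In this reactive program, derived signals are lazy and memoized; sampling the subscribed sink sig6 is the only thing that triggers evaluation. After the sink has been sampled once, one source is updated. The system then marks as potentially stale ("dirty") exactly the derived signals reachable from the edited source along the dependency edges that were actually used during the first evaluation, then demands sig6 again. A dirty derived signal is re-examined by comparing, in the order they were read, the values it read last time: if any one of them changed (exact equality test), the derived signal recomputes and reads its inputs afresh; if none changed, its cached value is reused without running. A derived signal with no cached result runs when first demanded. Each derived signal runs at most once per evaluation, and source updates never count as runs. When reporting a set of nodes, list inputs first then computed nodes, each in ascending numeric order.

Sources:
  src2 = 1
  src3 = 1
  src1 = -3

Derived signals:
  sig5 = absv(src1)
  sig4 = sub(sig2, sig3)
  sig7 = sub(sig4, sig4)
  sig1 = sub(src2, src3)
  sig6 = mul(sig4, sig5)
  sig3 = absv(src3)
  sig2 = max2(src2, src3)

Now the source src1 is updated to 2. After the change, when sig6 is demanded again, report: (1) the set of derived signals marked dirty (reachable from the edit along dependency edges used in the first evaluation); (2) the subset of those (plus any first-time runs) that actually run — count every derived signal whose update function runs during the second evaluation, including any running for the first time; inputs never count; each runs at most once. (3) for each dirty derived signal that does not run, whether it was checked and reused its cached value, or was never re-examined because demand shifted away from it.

The edit dirties: sig5, sig6.
2 derived signals run: sig5, sig6.
No dirty derived signal escaped a run.

First demand of the output computes:
  sig2 = max2(1, 1) = 1
  sig3 = absv(1) = 1
  sig4 = sub(1, 1) = 0
  sig5 = absv(-3) = 3
  sig6 = mul(0, 3) = 0

After the edit, cleaning proceeds:
  sig5: a read changed (src1 -3->2) — executes, giving 2.
  sig6: a read changed (sig5 3->2) — executes, giving 0 — identical to its old value.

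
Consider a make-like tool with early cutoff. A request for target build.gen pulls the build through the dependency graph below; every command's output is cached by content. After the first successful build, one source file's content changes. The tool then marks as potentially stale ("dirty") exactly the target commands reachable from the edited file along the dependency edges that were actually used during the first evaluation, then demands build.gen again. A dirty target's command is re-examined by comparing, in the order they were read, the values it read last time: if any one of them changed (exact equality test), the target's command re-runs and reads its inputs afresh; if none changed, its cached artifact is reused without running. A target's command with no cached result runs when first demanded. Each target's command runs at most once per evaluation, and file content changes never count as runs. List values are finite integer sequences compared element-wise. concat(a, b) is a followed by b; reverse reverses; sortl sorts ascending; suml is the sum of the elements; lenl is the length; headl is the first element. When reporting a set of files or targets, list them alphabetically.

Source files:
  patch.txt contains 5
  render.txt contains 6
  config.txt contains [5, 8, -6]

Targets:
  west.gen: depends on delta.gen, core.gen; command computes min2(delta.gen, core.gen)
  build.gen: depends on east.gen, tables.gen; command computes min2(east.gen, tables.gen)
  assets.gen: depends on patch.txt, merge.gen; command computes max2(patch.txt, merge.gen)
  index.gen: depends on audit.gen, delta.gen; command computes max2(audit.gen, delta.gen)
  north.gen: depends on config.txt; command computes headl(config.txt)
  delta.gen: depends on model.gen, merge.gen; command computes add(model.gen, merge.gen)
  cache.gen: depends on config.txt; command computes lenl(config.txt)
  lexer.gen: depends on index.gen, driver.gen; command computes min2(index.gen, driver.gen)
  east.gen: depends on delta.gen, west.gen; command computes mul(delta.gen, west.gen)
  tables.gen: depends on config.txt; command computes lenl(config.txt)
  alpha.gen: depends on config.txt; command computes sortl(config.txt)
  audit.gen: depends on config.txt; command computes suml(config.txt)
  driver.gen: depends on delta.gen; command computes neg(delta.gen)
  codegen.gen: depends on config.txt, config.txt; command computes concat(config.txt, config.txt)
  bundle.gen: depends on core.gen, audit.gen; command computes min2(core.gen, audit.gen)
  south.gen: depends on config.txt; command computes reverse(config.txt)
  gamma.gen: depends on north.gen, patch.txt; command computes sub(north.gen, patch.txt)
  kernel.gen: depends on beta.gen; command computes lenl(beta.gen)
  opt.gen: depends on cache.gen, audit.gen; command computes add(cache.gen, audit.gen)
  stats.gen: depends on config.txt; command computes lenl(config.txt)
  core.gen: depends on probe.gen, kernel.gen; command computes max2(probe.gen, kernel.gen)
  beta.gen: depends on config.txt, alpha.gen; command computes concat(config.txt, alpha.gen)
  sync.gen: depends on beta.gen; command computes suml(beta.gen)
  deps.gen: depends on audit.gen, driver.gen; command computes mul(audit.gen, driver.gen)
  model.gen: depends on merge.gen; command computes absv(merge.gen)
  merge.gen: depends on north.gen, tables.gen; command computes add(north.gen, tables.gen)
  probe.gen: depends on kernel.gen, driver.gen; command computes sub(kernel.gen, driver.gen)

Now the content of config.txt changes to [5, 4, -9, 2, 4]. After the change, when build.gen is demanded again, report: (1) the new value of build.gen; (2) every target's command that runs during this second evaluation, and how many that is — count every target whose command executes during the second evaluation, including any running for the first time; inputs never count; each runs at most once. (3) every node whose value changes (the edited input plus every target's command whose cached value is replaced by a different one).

Demanding build.gen again yields 5.
14 target commands run: alpha.gen, beta.gen, build.gen, core.gen, delta.gen, driver.gen, east.gen, kernel.gen, merge.gen, model.gen, north.gen, probe.gen, tables.gen, west.gen.
The nodes whose values change: alpha.gen, beta.gen, build.gen, config.txt, core.gen, delta.gen, driver.gen, east.gen, kernel.gen, merge.gen, model.gen, probe.gen, tables.gen, west.gen.

First demand of the output computes:
  alpha.gen = sortl([5, 8, -6]) = [-6, 5, 8]
  beta.gen = concat([5, 8, -6], [-6, 5, 8]) = [5, 8, -6, -6, 5, 8]
  kernel.gen = lenl([5, 8, -6, -6, 5, 8]) = 6
  north.gen = headl([5, 8, -6]) = 5
  tables.gen = lenl([5, 8, -6]) = 3
  merge.gen = add(5, 3) = 8
  model.gen = absv(8) = 8
  delta.gen = add(8, 8) = 16
  driver.gen = neg(16) = -16
  probe.gen = sub(6, -16) = 22
  core.gen = max2(22, 6) = 22
  west.gen = min2(16, 22) = 16
  east.gen = mul(16, 16) = 256
  build.gen = min2(256, 3) = 3

After the edit, cleaning proceeds:
  alpha.gen: a read changed (config.txt [5, 8, -6]->[5, 4, -9, 2, 4]) — executes, giving [-9, 2, 4, 4, 5].
  beta.gen: a read changed (config.txt [5, 8, -6]->[5, 4, -9, 2, 4]; alpha.gen [-6, 5, 8]->[-9, 2, 4, 4, 5]) — executes, giving [5, 4, -9, 2, 4, -9, 2, 4, 4, 5].
  kernel.gen: a read changed (beta.gen [5, 8, -6, -6, 5, 8]->[5, 4, -9, 2, 4, -9, 2, 4, 4, 5]) — executes, giving 10.
  north.gen: a read changed (config.txt [5, 8, -6]->[5, 4, -9, 2, 4]) — executes, giving 5 — identical to its old value.
  tables.gen: a read changed (config.txt [5, 8, -6]->[5, 4, -9, 2, 4]) — executes, giving 5.
  merge.gen: a read changed (tables.gen 3->5) — executes, giving 10.
  model.gen: a read changed (merge.gen 8->10) — executes, giving 10.
  delta.gen: a read changed (model.gen 8->10; merge.gen 8->10) — executes, giving 20.
  driver.gen: a read changed (delta.gen 16->20) — executes, giving -20.
  probe.gen: a read changed (kernel.gen 6->10; driver.gen -16->-20) — executes, giving 30.
  core.gen: a read changed (probe.gen 22->30; kernel.gen 6->10) — executes, giving 30.
  west.gen: a read changed (delta.gen 16->20; core.gen 22->30) — executes, giving 20.
  east.gen: a read changed (delta.gen 16->20; west.gen 16->20) — executes, giving 400.
  build.gen: a read changed (east.gen 256->400; tables.gen 3->5) — executes, giving 5.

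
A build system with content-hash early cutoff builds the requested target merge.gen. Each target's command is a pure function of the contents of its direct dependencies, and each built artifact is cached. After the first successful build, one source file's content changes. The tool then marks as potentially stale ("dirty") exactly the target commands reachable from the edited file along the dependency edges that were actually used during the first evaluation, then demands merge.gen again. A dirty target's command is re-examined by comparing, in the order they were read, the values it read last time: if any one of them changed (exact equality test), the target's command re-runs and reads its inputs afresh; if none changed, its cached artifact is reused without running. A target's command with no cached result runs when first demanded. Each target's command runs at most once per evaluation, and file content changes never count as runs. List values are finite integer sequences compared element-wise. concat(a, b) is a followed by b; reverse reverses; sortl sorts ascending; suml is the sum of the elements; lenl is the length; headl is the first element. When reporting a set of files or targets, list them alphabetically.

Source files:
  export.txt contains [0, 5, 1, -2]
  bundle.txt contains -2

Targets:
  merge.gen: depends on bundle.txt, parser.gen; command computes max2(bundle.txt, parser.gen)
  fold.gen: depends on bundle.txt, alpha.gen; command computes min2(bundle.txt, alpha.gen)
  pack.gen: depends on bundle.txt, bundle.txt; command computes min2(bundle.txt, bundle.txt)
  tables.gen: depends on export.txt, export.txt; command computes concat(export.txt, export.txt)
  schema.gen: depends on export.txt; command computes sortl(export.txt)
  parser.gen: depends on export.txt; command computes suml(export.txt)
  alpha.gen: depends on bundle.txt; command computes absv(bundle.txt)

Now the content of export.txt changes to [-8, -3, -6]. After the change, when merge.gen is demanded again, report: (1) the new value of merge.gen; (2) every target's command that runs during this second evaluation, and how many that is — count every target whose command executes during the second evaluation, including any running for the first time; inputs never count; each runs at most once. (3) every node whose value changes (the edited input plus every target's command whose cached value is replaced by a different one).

New value of merge.gen: -2.
Target commands that run: merge.gen, parser.gen — 2 in total.
Values that change: export.txt, merge.gen, parser.gen.

First evaluation (everything demanded from the output):
  parser.gen = suml([0, 5, 1, -2]) = 4
  merge.gen = max2(-2, 4) = 4

Propagation after the edit:
  parser.gen: runs — export.txt [0, 5, 1, -2]->[-8, -3, -6]; result -17.
  merge.gen: runs — parser.gen 4->-17; result -2.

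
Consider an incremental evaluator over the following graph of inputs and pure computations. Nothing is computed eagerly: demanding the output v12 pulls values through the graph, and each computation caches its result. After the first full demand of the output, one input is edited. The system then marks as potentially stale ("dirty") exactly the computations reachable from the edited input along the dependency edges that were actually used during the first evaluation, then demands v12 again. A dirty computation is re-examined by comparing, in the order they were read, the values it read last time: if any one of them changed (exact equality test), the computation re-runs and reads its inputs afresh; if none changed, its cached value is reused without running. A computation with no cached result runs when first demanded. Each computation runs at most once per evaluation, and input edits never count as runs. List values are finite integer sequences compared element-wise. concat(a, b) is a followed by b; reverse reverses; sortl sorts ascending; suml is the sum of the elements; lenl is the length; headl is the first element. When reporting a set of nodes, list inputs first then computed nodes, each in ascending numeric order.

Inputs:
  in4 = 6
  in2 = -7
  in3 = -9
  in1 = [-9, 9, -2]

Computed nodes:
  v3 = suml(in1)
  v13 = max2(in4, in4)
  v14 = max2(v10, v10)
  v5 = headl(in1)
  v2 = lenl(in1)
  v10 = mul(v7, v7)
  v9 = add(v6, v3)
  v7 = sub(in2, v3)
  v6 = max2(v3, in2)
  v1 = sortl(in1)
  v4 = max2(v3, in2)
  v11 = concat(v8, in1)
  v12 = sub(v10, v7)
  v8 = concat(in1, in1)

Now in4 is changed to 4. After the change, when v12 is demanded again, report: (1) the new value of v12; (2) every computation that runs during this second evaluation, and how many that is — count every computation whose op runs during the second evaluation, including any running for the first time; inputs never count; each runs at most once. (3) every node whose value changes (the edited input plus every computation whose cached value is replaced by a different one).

Initial pass — values computed on the first demand:
  v3 = suml([-9, 9, -2]) = -2
  v7 = sub(-7, -2) = -5
  v10 = mul(-5, -5) = 25
  v12 = sub(25, -5) = 30

Second demand — change propagation:
  no demanded computation ever read in4, so the edit dirties nothing and nothing runs.

The important point: nothing the output needs ever reads in4, so the edit is invisible to it.

v12 now evaluates to 30.
Run set: none (0 run).
Changed values: in4.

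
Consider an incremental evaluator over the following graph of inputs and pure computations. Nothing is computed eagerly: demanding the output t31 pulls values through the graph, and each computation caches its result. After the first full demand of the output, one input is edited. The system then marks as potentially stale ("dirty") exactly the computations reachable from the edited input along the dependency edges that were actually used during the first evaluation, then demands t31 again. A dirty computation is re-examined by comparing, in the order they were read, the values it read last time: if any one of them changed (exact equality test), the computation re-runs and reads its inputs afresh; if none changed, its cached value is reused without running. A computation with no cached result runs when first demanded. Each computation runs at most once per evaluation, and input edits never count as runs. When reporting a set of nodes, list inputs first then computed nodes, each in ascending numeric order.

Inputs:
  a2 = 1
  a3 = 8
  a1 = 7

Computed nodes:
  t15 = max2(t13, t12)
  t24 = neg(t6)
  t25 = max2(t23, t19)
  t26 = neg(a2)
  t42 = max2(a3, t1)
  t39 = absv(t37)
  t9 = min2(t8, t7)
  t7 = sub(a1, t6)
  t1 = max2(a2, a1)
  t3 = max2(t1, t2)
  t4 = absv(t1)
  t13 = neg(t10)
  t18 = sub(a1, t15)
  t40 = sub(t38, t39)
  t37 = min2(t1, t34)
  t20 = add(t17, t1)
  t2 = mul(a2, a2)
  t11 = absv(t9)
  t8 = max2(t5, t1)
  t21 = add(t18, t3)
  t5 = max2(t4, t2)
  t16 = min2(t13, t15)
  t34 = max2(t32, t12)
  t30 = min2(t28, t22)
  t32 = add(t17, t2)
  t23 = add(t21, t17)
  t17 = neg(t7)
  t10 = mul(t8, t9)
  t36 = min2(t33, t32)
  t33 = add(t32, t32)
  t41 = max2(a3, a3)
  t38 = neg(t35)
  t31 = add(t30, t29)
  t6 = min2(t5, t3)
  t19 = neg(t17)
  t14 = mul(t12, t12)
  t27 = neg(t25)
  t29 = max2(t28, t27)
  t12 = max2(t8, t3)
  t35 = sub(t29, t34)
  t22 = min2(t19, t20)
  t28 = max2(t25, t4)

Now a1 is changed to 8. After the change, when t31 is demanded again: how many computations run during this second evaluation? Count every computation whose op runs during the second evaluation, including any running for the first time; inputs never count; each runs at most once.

Run set: t1, t3, t4, t5, t6, t7, t8, t9, t10, t12, t15, t18, t20, t21, t22, t23, t25, t27, t28, t29, t30, t31 (22 run).
The important point: at t13 every value read last time is unchanged, so the dirty flag clears without a run.

Initial pass — values computed on the first demand:
  t1 = max2(1, 7) = 7
  t2 = mul(1, 1) = 1
  t3 = max2(7, 1) = 7
  t4 = absv(7) = 7
  t5 = max2(7, 1) = 7
  t6 = min2(7, 7) = 7
  t7 = sub(7, 7) = 0
  t8 = max2(7, 7) = 7
  t9 = min2(7, 0) = 0
  t10 = mul(7, 0) = 0
  t12 = max2(7, 7) = 7
  t13 = neg(0) = 0
  t15 = max2(0, 7) = 7
  t17 = neg(0) = 0
  t18 = sub(7, 7) = 0
  t19 = neg(0) = 0
  t20 = add(0, 7) = 7
  t21 = add(0, 7) = 7
  t22 = min2(0, 7) = 0
  t23 = add(7, 0) = 7
  t25 = max2(7, 0) = 7
  t27 = neg(7) = -7
  t28 = max2(7, 7) = 7
  t29 = max2(7, -7) = 7
  t30 = min2(7, 0) = 0
  t31 = add(0, 7) = 7

Second demand — change propagation:
  t1: re-runs because a1 7->8; new result 8.
  t3: re-runs because t1 7->8; new result 8.
  t4: re-runs because t1 7->8; new result 8.
  t5: re-runs because t4 7->8; new result 8.
  t6: re-runs because t5 7->8; t3 7->8; new result 8.
  t7: re-runs because a1 7->8; t6 7->8; new result 0 (unchanged).
  t8: re-runs because t5 7->8; t1 7->8; new result 8.
  t9: re-runs because t8 7->8; new result 0 (unchanged).
  t10: re-runs because t8 7->8; new result 0 (unchanged).
  t12: re-runs because t8 7->8; t3 7->8; new result 8.
  t13: re-examined; everything it read last time is the same (t10 unchanged) — cache 0 kept, no run.
  t15: re-runs because t12 7->8; new result 8.
  t17: re-examined; everything it read last time is the same (t7 unchanged) — cache 0 kept, no run.
  t18: re-runs because a1 7->8; t15 7->8; new result 0 (unchanged).
  t19: re-examined; everything it read last time is the same (t17 unchanged) — cache 0 kept, no run.
  t20: re-runs because t1 7->8; new result 8.
  t21: re-runs because t3 7->8; new result 8.
  t22: re-runs because t20 7->8; new result 0 (unchanged).
  t23: re-runs because t21 7->8; new result 8.
  t25: re-runs because t23 7->8; new result 8.
  t27: re-runs because t25 7->8; new result -8.
  t28: re-runs because t25 7->8; t4 7->8; new result 8.
  t29: re-runs because t28 7->8; t27 -7->-8; new result 8.
  t30: re-runs because t28 7->8; new result 0 (unchanged).
  t31: re-runs because t29 7->8; new result 8.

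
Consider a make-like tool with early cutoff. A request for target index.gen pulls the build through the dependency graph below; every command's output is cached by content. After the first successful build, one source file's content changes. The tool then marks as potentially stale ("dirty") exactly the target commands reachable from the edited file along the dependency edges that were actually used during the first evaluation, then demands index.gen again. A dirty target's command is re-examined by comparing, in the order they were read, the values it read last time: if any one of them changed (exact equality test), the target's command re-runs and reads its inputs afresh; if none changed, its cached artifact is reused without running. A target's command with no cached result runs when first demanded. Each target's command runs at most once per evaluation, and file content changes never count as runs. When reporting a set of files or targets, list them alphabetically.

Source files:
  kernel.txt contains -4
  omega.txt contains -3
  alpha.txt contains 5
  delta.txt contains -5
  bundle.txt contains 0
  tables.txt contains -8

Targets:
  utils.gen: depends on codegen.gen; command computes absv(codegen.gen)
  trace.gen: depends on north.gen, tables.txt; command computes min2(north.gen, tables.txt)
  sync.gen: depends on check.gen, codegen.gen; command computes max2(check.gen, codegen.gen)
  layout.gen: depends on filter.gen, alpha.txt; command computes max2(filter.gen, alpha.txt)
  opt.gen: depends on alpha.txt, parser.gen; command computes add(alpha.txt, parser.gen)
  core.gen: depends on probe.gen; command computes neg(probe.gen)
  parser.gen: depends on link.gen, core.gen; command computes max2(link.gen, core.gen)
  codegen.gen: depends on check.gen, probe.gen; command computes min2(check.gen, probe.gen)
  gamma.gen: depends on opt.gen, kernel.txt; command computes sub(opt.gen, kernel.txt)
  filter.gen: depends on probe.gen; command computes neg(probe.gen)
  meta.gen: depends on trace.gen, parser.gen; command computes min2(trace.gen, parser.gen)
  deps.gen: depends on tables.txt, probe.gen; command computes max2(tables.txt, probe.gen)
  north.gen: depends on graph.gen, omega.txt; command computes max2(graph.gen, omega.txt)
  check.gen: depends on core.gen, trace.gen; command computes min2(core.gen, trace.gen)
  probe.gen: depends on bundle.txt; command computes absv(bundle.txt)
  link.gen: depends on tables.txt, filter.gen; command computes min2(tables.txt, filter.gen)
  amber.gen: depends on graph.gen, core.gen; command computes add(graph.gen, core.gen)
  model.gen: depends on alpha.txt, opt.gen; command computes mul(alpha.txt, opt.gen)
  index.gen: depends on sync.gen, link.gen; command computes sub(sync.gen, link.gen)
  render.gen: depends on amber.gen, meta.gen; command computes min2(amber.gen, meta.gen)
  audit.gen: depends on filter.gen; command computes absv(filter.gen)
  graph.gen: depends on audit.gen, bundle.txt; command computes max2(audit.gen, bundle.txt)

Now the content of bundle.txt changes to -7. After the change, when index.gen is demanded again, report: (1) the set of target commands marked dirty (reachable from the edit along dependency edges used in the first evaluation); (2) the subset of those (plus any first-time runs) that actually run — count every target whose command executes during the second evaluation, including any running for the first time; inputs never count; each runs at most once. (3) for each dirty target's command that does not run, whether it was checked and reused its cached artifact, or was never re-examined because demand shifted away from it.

First demand of the output computes:
  probe.gen = absv(0) = 0
  core.gen = neg(0) = 0
  filter.gen = neg(0) = 0
  audit.gen = absv(0) = 0
  graph.gen = max2(0, 0) = 0
  link.gen = min2(-8, 0) = -8
  north.gen = max2(0, -3) = 0
  trace.gen = min2(0, -8) = -8
  check.gen = min2(0, -8) = -8
  codegen.gen = min2(-8, 0) = -8
  sync.gen = max2(-8, -8) = -8
  index.gen = sub(-8, -8) = 0

After the edit, cleaning proceeds:
  probe.gen: a read changed (bundle.txt 0->-7) — executes, giving 7.
  core.gen: a read changed (probe.gen 0->7) — executes, giving -7.
  filter.gen: a read changed (probe.gen 0->7) — executes, giving -7.
  audit.gen: a read changed (filter.gen 0->-7) — executes, giving 7.
  graph.gen: a read changed (audit.gen 0->7; bundle.txt 0->-7) — executes, giving 7.
  link.gen: a read changed (filter.gen 0->-7) — executes, giving -8 — identical to its old value.
  north.gen: a read changed (graph.gen 0->7) — executes, giving 7.
  trace.gen: a read changed (north.gen 0->7) — executes, giving -8 — identical to its old value.
  check.gen: a read changed (core.gen 0->-7) — executes, giving -8 — identical to its old value.
  codegen.gen: a read changed (probe.gen 0->7) — executes, giving -8 — identical to its old value.
  sync.gen: dirty, but its reads are unchanged (check.gen unchanged, codegen.gen unchanged); cached -8 stands.
  index.gen: dirty, but its reads are unchanged (sync.gen unchanged, link.gen unchanged); cached 0 stands.

Note where the cutoff bites: sync.gen is checked, finds nothing changed, and keeps its cache.

The edit dirties: audit.gen, check.gen, codegen.gen, core.gen, filter.gen, graph.gen, index.gen, link.gen, north.gen, probe.gen, sync.gen, trace.gen.
10 target commands run: audit.gen, check.gen, codegen.gen, core.gen, filter.gen, graph.gen, link.gen, north.gen, probe.gen, trace.gen.
Cache hits after checking: index.gen, sync.gen.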